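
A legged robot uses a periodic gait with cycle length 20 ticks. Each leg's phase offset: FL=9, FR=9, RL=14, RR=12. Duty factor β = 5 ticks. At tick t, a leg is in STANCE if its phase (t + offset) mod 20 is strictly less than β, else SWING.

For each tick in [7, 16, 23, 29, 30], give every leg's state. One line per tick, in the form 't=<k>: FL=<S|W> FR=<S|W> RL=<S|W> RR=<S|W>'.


t=7: phase=(16,16,1,19) vs β=5 → FL=W FR=W RL=S RR=W
t=16: phase=(5,5,10,8) vs β=5 → FL=W FR=W RL=W RR=W
t=23: phase=(12,12,17,15) vs β=5 → FL=W FR=W RL=W RR=W
t=29: phase=(18,18,3,1) vs β=5 → FL=W FR=W RL=S RR=S
t=30: phase=(19,19,4,2) vs β=5 → FL=W FR=W RL=S RR=S

t=7: FL=W FR=W RL=S RR=W
t=16: FL=W FR=W RL=W RR=W
t=23: FL=W FR=W RL=W RR=W
t=29: FL=W FR=W RL=S RR=S
t=30: FL=W FR=W RL=S RR=S


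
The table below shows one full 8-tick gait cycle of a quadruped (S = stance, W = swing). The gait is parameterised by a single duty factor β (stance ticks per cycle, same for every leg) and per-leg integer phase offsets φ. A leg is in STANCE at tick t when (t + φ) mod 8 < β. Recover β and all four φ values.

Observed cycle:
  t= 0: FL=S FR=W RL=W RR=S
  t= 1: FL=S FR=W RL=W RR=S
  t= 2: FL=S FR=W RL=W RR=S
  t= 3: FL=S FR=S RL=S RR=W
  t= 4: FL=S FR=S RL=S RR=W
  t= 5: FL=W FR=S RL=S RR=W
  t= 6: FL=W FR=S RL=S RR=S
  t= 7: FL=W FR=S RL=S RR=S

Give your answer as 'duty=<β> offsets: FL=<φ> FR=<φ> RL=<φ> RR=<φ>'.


duty β = stance ticks per leg = 5
FL: stance ticks = 5; W→S at t=0 → φ=0
FR: stance ticks = 5; W→S at t=3 → φ=5
RL: stance ticks = 5; W→S at t=3 → φ=5
RR: stance ticks = 5; W→S at t=6 → φ=2

duty=5 offsets: FL=0 FR=5 RL=5 RR=2


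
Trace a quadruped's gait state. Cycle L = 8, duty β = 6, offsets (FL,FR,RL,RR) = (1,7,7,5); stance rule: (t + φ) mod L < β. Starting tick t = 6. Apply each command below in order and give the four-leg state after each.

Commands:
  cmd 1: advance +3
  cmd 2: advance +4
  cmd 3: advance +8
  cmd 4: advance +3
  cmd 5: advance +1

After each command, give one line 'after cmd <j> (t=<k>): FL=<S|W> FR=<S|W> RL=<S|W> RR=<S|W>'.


after cmd 1 (t=9): FL=S FR=S RL=S RR=W
after cmd 2 (t=13): FL=W FR=S RL=S RR=S
after cmd 3 (t=21): FL=W FR=S RL=S RR=S
after cmd 4 (t=24): FL=S FR=W RL=W RR=S
after cmd 5 (t=25): FL=S FR=S RL=S RR=W

start t=6: FL=W FR=S RL=S RR=S
cmd 1: advance +3 → t=9, phase=(2,0,0,6) → FL=S FR=S RL=S RR=W
cmd 2: advance +4 → t=13, phase=(6,4,4,2) → FL=W FR=S RL=S RR=S
cmd 3: advance +8 → t=21, phase=(6,4,4,2) → FL=W FR=S RL=S RR=S
cmd 4: advance +3 → t=24, phase=(1,7,7,5) → FL=S FR=W RL=W RR=S
cmd 5: advance +1 → t=25, phase=(2,0,0,6) → FL=S FR=S RL=S RR=W


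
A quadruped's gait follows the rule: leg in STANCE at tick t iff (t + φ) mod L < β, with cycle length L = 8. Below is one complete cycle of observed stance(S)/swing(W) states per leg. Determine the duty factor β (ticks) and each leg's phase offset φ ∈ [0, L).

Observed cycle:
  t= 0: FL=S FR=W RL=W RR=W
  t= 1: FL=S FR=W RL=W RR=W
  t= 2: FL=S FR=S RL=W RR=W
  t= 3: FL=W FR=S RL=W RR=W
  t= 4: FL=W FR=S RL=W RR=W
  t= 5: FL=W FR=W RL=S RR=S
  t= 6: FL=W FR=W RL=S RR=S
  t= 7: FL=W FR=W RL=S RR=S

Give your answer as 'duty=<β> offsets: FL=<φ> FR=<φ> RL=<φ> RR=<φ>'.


duty β = stance ticks per leg = 3
FL: stance ticks = 3; W→S at t=0 → φ=0
FR: stance ticks = 3; W→S at t=2 → φ=6
RL: stance ticks = 3; W→S at t=5 → φ=3
RR: stance ticks = 3; W→S at t=5 → φ=3

duty=3 offsets: FL=0 FR=6 RL=3 RR=3


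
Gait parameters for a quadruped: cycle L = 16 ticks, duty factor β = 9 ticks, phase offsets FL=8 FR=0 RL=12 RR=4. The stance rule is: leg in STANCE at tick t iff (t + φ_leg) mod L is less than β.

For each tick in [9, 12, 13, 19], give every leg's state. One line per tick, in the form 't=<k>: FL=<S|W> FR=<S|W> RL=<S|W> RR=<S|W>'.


t=9: FL=S FR=W RL=S RR=W
t=12: FL=S FR=W RL=S RR=S
t=13: FL=S FR=W RL=W RR=S
t=19: FL=W FR=S RL=W RR=S

t=9: phase=(1,9,5,13) vs β=9 → FL=S FR=W RL=S RR=W
t=12: phase=(4,12,8,0) vs β=9 → FL=S FR=W RL=S RR=S
t=13: phase=(5,13,9,1) vs β=9 → FL=S FR=W RL=W RR=S
t=19: phase=(11,3,15,7) vs β=9 → FL=W FR=S RL=W RR=S


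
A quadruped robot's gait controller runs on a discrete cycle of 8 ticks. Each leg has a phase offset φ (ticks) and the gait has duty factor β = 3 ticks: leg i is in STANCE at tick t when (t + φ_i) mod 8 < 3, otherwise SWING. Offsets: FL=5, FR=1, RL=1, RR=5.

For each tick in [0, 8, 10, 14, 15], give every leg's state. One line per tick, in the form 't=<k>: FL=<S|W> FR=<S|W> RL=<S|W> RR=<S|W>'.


t=0: FL=W FR=S RL=S RR=W
t=8: FL=W FR=S RL=S RR=W
t=10: FL=W FR=W RL=W RR=W
t=14: FL=W FR=W RL=W RR=W
t=15: FL=W FR=S RL=S RR=W

t=0: phase=(5,1,1,5) vs β=3 → FL=W FR=S RL=S RR=W
t=8: phase=(5,1,1,5) vs β=3 → FL=W FR=S RL=S RR=W
t=10: phase=(7,3,3,7) vs β=3 → FL=W FR=W RL=W RR=W
t=14: phase=(3,7,7,3) vs β=3 → FL=W FR=W RL=W RR=W
t=15: phase=(4,0,0,4) vs β=3 → FL=W FR=S RL=S RR=W


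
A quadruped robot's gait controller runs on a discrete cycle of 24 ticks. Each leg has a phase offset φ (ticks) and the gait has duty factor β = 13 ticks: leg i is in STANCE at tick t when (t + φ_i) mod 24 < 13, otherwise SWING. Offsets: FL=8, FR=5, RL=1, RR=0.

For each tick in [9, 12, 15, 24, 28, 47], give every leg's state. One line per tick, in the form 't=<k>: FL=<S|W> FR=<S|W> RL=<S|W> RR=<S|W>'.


t=9: phase=(17,14,10,9) vs β=13 → FL=W FR=W RL=S RR=S
t=12: phase=(20,17,13,12) vs β=13 → FL=W FR=W RL=W RR=S
t=15: phase=(23,20,16,15) vs β=13 → FL=W FR=W RL=W RR=W
t=24: phase=(8,5,1,0) vs β=13 → FL=S FR=S RL=S RR=S
t=28: phase=(12,9,5,4) vs β=13 → FL=S FR=S RL=S RR=S
t=47: phase=(7,4,0,23) vs β=13 → FL=S FR=S RL=S RR=W

t=9: FL=W FR=W RL=S RR=S
t=12: FL=W FR=W RL=W RR=S
t=15: FL=W FR=W RL=W RR=W
t=24: FL=S FR=S RL=S RR=S
t=28: FL=S FR=S RL=S RR=S
t=47: FL=S FR=S RL=S RR=W


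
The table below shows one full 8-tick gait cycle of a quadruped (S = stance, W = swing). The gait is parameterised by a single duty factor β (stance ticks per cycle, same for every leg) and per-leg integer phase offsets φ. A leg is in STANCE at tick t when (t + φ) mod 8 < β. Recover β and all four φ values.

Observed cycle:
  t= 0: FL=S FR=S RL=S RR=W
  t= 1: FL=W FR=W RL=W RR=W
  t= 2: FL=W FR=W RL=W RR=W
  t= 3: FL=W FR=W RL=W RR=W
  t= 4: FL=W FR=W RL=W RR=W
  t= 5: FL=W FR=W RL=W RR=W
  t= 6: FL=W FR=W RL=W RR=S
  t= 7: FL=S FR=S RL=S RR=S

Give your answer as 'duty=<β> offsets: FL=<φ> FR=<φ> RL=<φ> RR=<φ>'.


duty=2 offsets: FL=1 FR=1 RL=1 RR=2

duty β = stance ticks per leg = 2
FL: stance ticks = 2; W→S at t=7 → φ=1
FR: stance ticks = 2; W→S at t=7 → φ=1
RL: stance ticks = 2; W→S at t=7 → φ=1
RR: stance ticks = 2; W→S at t=6 → φ=2


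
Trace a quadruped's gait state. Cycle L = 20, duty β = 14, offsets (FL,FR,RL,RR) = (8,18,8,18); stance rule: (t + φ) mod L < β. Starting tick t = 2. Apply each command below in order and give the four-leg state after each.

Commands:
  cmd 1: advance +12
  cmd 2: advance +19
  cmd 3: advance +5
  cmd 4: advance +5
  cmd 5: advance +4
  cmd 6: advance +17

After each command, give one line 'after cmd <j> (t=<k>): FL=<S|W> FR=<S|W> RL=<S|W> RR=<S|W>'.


after cmd 1 (t=14): FL=S FR=S RL=S RR=S
after cmd 2 (t=33): FL=S FR=S RL=S RR=S
after cmd 3 (t=38): FL=S FR=W RL=S RR=W
after cmd 4 (t=43): FL=S FR=S RL=S RR=S
after cmd 5 (t=47): FL=W FR=S RL=W RR=S
after cmd 6 (t=64): FL=S FR=S RL=S RR=S

start t=2: FL=S FR=S RL=S RR=S
cmd 1: advance +12 → t=14, phase=(2,12,2,12) → FL=S FR=S RL=S RR=S
cmd 2: advance +19 → t=33, phase=(1,11,1,11) → FL=S FR=S RL=S RR=S
cmd 3: advance +5 → t=38, phase=(6,16,6,16) → FL=S FR=W RL=S RR=W
cmd 4: advance +5 → t=43, phase=(11,1,11,1) → FL=S FR=S RL=S RR=S
cmd 5: advance +4 → t=47, phase=(15,5,15,5) → FL=W FR=S RL=W RR=S
cmd 6: advance +17 → t=64, phase=(12,2,12,2) → FL=S FR=S RL=S RR=S


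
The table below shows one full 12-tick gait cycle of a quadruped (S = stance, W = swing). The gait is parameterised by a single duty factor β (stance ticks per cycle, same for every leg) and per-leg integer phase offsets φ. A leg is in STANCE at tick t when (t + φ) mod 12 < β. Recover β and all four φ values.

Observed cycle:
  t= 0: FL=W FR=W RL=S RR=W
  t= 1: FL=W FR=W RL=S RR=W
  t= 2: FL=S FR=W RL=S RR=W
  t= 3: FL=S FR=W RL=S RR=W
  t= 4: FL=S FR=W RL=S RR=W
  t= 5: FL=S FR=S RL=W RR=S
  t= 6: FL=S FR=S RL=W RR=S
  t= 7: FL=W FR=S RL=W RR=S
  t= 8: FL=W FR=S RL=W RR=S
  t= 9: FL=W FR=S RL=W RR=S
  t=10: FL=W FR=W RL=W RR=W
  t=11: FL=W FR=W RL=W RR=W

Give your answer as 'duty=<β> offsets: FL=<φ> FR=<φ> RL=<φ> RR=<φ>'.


duty β = stance ticks per leg = 5
FL: stance ticks = 5; W→S at t=2 → φ=10
FR: stance ticks = 5; W→S at t=5 → φ=7
RL: stance ticks = 5; W→S at t=0 → φ=0
RR: stance ticks = 5; W→S at t=5 → φ=7

duty=5 offsets: FL=10 FR=7 RL=0 RR=7


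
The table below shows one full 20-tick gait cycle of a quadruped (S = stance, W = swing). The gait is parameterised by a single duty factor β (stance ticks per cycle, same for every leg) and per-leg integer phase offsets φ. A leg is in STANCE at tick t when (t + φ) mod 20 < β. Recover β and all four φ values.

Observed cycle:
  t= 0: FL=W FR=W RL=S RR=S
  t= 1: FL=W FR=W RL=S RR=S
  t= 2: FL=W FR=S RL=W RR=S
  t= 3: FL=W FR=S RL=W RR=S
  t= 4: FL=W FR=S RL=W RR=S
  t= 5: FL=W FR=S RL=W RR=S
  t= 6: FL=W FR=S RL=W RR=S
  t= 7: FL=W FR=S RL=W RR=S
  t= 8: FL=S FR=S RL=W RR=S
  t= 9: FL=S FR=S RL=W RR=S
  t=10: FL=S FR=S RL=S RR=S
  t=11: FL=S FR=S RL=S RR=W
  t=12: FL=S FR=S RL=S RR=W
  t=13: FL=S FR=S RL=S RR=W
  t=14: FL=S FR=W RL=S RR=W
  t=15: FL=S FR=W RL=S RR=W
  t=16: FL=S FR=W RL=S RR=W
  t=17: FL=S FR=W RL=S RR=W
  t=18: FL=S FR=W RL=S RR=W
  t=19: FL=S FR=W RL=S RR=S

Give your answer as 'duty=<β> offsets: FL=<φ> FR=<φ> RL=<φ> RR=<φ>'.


duty β = stance ticks per leg = 12
FL: stance ticks = 12; W→S at t=8 → φ=12
FR: stance ticks = 12; W→S at t=2 → φ=18
RL: stance ticks = 12; W→S at t=10 → φ=10
RR: stance ticks = 12; W→S at t=19 → φ=1

duty=12 offsets: FL=12 FR=18 RL=10 RR=1


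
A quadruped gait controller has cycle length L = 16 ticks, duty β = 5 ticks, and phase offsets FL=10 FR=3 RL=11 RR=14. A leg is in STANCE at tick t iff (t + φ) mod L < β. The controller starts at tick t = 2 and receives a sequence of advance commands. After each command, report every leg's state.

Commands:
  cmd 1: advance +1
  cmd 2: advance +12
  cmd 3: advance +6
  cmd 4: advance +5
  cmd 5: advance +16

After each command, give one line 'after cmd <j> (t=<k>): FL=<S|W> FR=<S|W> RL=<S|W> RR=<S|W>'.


after cmd 1 (t=3): FL=W FR=W RL=W RR=S
after cmd 2 (t=15): FL=W FR=S RL=W RR=W
after cmd 3 (t=21): FL=W FR=W RL=S RR=S
after cmd 4 (t=26): FL=S FR=W RL=W RR=W
after cmd 5 (t=42): FL=S FR=W RL=W RR=W

start t=2: FL=W FR=W RL=W RR=S
cmd 1: advance +1 → t=3, phase=(13,6,14,1) → FL=W FR=W RL=W RR=S
cmd 2: advance +12 → t=15, phase=(9,2,10,13) → FL=W FR=S RL=W RR=W
cmd 3: advance +6 → t=21, phase=(15,8,0,3) → FL=W FR=W RL=S RR=S
cmd 4: advance +5 → t=26, phase=(4,13,5,8) → FL=S FR=W RL=W RR=W
cmd 5: advance +16 → t=42, phase=(4,13,5,8) → FL=S FR=W RL=W RR=W


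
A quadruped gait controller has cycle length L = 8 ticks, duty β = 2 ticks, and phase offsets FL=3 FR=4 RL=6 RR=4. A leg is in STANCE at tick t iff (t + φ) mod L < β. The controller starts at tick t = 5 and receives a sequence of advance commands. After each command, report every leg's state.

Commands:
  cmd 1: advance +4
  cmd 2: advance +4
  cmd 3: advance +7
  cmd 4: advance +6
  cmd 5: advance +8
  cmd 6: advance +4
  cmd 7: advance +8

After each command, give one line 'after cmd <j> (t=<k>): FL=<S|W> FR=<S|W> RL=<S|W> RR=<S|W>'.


start t=5: FL=S FR=S RL=W RR=S
cmd 1: advance +4 → t=9, phase=(4,5,7,5) → FL=W FR=W RL=W RR=W
cmd 2: advance +4 → t=13, phase=(0,1,3,1) → FL=S FR=S RL=W RR=S
cmd 3: advance +7 → t=20, phase=(7,0,2,0) → FL=W FR=S RL=W RR=S
cmd 4: advance +6 → t=26, phase=(5,6,0,6) → FL=W FR=W RL=S RR=W
cmd 5: advance +8 → t=34, phase=(5,6,0,6) → FL=W FR=W RL=S RR=W
cmd 6: advance +4 → t=38, phase=(1,2,4,2) → FL=S FR=W RL=W RR=W
cmd 7: advance +8 → t=46, phase=(1,2,4,2) → FL=S FR=W RL=W RR=W

after cmd 1 (t=9): FL=W FR=W RL=W RR=W
after cmd 2 (t=13): FL=S FR=S RL=W RR=S
after cmd 3 (t=20): FL=W FR=S RL=W RR=S
after cmd 4 (t=26): FL=W FR=W RL=S RR=W
after cmd 5 (t=34): FL=W FR=W RL=S RR=W
after cmd 6 (t=38): FL=S FR=W RL=W RR=W
after cmd 7 (t=46): FL=S FR=W RL=W RR=W


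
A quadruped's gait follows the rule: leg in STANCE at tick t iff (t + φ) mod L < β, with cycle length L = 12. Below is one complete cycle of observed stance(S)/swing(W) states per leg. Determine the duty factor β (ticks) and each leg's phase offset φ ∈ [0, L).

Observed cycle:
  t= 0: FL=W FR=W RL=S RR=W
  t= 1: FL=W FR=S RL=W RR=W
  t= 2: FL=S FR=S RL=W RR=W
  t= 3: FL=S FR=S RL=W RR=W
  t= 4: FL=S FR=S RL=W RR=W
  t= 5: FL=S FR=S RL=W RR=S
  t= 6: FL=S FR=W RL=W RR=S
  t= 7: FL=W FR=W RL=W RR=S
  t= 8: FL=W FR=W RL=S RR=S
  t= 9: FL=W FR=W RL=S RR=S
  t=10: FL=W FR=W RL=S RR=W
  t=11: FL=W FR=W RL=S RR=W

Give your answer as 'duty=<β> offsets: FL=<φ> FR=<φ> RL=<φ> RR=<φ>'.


duty=5 offsets: FL=10 FR=11 RL=4 RR=7

duty β = stance ticks per leg = 5
FL: stance ticks = 5; W→S at t=2 → φ=10
FR: stance ticks = 5; W→S at t=1 → φ=11
RL: stance ticks = 5; W→S at t=8 → φ=4
RR: stance ticks = 5; W→S at t=5 → φ=7


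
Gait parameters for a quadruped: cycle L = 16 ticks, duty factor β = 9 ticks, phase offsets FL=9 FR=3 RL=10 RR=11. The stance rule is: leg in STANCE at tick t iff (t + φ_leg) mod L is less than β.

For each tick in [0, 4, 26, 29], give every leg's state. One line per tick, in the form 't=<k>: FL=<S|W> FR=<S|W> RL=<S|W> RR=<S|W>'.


t=0: FL=W FR=S RL=W RR=W
t=4: FL=W FR=S RL=W RR=W
t=26: FL=S FR=W RL=S RR=S
t=29: FL=S FR=S RL=S RR=S

t=0: phase=(9,3,10,11) vs β=9 → FL=W FR=S RL=W RR=W
t=4: phase=(13,7,14,15) vs β=9 → FL=W FR=S RL=W RR=W
t=26: phase=(3,13,4,5) vs β=9 → FL=S FR=W RL=S RR=S
t=29: phase=(6,0,7,8) vs β=9 → FL=S FR=S RL=S RR=S


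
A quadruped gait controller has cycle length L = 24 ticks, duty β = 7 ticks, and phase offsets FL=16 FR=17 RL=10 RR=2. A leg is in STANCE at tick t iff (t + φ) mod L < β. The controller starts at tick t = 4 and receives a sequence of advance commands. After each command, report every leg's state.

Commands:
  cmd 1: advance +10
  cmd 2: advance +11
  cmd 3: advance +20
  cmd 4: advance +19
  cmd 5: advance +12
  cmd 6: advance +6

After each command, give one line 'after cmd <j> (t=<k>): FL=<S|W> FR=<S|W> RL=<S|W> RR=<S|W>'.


after cmd 1 (t=14): FL=S FR=W RL=S RR=W
after cmd 2 (t=25): FL=W FR=W RL=W RR=S
after cmd 3 (t=45): FL=W FR=W RL=W RR=W
after cmd 4 (t=64): FL=W FR=W RL=S RR=W
after cmd 5 (t=76): FL=W FR=W RL=W RR=S
after cmd 6 (t=82): FL=S FR=S RL=W RR=W

start t=4: FL=W FR=W RL=W RR=S
cmd 1: advance +10 → t=14, phase=(6,7,0,16) → FL=S FR=W RL=S RR=W
cmd 2: advance +11 → t=25, phase=(17,18,11,3) → FL=W FR=W RL=W RR=S
cmd 3: advance +20 → t=45, phase=(13,14,7,23) → FL=W FR=W RL=W RR=W
cmd 4: advance +19 → t=64, phase=(8,9,2,18) → FL=W FR=W RL=S RR=W
cmd 5: advance +12 → t=76, phase=(20,21,14,6) → FL=W FR=W RL=W RR=S
cmd 6: advance +6 → t=82, phase=(2,3,20,12) → FL=S FR=S RL=W RR=W


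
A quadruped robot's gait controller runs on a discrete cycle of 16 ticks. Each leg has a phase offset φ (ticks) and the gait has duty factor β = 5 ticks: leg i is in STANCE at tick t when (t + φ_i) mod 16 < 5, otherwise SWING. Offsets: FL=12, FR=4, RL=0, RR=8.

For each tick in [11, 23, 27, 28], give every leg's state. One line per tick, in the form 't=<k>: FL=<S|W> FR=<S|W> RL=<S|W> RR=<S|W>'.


t=11: FL=W FR=W RL=W RR=S
t=23: FL=S FR=W RL=W RR=W
t=27: FL=W FR=W RL=W RR=S
t=28: FL=W FR=S RL=W RR=S

t=11: phase=(7,15,11,3) vs β=5 → FL=W FR=W RL=W RR=S
t=23: phase=(3,11,7,15) vs β=5 → FL=S FR=W RL=W RR=W
t=27: phase=(7,15,11,3) vs β=5 → FL=W FR=W RL=W RR=S
t=28: phase=(8,0,12,4) vs β=5 → FL=W FR=S RL=W RR=S


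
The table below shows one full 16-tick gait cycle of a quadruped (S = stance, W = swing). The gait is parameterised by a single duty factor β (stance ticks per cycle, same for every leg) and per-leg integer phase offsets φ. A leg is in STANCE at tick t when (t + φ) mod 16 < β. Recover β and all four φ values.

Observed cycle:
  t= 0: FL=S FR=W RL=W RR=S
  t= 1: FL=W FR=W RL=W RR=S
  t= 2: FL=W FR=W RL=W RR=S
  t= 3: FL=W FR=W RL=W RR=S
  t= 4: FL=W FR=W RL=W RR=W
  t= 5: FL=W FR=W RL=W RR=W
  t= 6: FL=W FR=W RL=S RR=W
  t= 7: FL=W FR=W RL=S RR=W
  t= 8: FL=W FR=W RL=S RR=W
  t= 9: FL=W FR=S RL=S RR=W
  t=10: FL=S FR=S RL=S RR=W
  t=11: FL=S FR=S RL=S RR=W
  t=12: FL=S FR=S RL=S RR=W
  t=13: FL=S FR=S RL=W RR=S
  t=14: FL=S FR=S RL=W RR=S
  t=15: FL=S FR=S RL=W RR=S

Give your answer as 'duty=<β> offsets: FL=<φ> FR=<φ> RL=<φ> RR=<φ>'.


duty=7 offsets: FL=6 FR=7 RL=10 RR=3

duty β = stance ticks per leg = 7
FL: stance ticks = 7; W→S at t=10 → φ=6
FR: stance ticks = 7; W→S at t=9 → φ=7
RL: stance ticks = 7; W→S at t=6 → φ=10
RR: stance ticks = 7; W→S at t=13 → φ=3


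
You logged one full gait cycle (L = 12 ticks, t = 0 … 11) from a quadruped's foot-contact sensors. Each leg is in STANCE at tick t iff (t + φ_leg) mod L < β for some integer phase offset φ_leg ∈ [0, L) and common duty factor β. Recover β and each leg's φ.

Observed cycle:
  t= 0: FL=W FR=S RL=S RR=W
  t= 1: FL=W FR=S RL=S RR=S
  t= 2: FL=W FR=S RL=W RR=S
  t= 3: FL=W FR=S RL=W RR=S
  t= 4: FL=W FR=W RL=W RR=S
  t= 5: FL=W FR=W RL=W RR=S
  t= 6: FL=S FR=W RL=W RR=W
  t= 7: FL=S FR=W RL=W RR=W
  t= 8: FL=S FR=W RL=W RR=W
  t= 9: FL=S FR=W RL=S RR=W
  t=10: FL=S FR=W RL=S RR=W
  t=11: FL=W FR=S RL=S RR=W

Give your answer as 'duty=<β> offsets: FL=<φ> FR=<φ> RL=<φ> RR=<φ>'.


duty=5 offsets: FL=6 FR=1 RL=3 RR=11

duty β = stance ticks per leg = 5
FL: stance ticks = 5; W→S at t=6 → φ=6
FR: stance ticks = 5; W→S at t=11 → φ=1
RL: stance ticks = 5; W→S at t=9 → φ=3
RR: stance ticks = 5; W→S at t=1 → φ=11


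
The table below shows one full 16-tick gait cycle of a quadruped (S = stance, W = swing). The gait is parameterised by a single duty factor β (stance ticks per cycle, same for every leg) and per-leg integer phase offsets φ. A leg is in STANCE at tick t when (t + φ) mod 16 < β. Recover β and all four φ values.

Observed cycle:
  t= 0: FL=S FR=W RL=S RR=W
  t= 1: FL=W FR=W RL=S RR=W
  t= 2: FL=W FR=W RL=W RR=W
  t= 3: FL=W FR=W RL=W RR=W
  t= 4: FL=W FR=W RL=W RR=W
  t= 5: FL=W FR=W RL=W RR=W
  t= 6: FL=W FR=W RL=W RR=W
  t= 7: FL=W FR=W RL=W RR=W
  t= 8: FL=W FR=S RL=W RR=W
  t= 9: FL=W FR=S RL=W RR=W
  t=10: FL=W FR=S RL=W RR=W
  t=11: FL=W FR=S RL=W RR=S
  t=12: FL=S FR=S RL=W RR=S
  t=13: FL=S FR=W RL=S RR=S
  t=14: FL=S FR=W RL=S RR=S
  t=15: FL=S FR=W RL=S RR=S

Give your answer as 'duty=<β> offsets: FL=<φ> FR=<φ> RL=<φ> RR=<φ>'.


duty=5 offsets: FL=4 FR=8 RL=3 RR=5

duty β = stance ticks per leg = 5
FL: stance ticks = 5; W→S at t=12 → φ=4
FR: stance ticks = 5; W→S at t=8 → φ=8
RL: stance ticks = 5; W→S at t=13 → φ=3
RR: stance ticks = 5; W→S at t=11 → φ=5


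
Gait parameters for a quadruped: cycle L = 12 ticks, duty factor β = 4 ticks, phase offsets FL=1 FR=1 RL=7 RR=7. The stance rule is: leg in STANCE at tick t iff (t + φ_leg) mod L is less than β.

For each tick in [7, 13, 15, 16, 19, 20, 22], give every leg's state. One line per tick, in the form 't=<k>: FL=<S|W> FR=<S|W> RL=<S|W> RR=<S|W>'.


t=7: phase=(8,8,2,2) vs β=4 → FL=W FR=W RL=S RR=S
t=13: phase=(2,2,8,8) vs β=4 → FL=S FR=S RL=W RR=W
t=15: phase=(4,4,10,10) vs β=4 → FL=W FR=W RL=W RR=W
t=16: phase=(5,5,11,11) vs β=4 → FL=W FR=W RL=W RR=W
t=19: phase=(8,8,2,2) vs β=4 → FL=W FR=W RL=S RR=S
t=20: phase=(9,9,3,3) vs β=4 → FL=W FR=W RL=S RR=S
t=22: phase=(11,11,5,5) vs β=4 → FL=W FR=W RL=W RR=W

t=7: FL=W FR=W RL=S RR=S
t=13: FL=S FR=S RL=W RR=W
t=15: FL=W FR=W RL=W RR=W
t=16: FL=W FR=W RL=W RR=W
t=19: FL=W FR=W RL=S RR=S
t=20: FL=W FR=W RL=S RR=S
t=22: FL=W FR=W RL=W RR=W


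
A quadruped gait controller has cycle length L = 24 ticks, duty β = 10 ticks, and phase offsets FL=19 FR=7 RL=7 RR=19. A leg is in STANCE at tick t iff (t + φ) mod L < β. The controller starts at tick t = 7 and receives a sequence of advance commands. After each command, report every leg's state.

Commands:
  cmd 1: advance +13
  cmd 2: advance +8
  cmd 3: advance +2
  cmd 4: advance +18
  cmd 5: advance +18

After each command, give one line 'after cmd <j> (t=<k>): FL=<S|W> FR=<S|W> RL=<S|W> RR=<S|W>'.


after cmd 1 (t=20): FL=W FR=S RL=S RR=W
after cmd 2 (t=28): FL=W FR=W RL=W RR=W
after cmd 3 (t=30): FL=S FR=W RL=W RR=S
after cmd 4 (t=48): FL=W FR=S RL=S RR=W
after cmd 5 (t=66): FL=W FR=S RL=S RR=W

start t=7: FL=S FR=W RL=W RR=S
cmd 1: advance +13 → t=20, phase=(15,3,3,15) → FL=W FR=S RL=S RR=W
cmd 2: advance +8 → t=28, phase=(23,11,11,23) → FL=W FR=W RL=W RR=W
cmd 3: advance +2 → t=30, phase=(1,13,13,1) → FL=S FR=W RL=W RR=S
cmd 4: advance +18 → t=48, phase=(19,7,7,19) → FL=W FR=S RL=S RR=W
cmd 5: advance +18 → t=66, phase=(13,1,1,13) → FL=W FR=S RL=S RR=W


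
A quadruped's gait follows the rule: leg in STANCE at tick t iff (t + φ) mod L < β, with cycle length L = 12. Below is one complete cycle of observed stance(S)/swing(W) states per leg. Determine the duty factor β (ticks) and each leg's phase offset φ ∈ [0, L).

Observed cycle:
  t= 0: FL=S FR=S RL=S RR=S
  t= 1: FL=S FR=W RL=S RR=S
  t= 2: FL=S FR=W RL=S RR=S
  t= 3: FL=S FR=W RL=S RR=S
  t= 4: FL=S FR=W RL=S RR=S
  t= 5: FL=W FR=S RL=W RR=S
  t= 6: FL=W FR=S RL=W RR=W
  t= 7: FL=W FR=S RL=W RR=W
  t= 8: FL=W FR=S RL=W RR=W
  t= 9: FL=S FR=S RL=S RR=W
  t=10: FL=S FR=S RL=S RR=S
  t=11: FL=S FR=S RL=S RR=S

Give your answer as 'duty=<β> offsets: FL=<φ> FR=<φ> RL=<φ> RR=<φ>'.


duty β = stance ticks per leg = 8
FL: stance ticks = 8; W→S at t=9 → φ=3
FR: stance ticks = 8; W→S at t=5 → φ=7
RL: stance ticks = 8; W→S at t=9 → φ=3
RR: stance ticks = 8; W→S at t=10 → φ=2

duty=8 offsets: FL=3 FR=7 RL=3 RR=2


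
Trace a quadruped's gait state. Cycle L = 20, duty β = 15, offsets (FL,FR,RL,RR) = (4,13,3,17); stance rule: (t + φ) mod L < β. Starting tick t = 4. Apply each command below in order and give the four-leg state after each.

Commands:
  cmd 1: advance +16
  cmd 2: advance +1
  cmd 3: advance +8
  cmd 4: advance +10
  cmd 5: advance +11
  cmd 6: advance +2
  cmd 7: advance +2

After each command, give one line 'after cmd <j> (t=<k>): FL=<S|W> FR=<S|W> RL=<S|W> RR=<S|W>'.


start t=4: FL=S FR=W RL=S RR=S
cmd 1: advance +16 → t=20, phase=(4,13,3,17) → FL=S FR=S RL=S RR=W
cmd 2: advance +1 → t=21, phase=(5,14,4,18) → FL=S FR=S RL=S RR=W
cmd 3: advance +8 → t=29, phase=(13,2,12,6) → FL=S FR=S RL=S RR=S
cmd 4: advance +10 → t=39, phase=(3,12,2,16) → FL=S FR=S RL=S RR=W
cmd 5: advance +11 → t=50, phase=(14,3,13,7) → FL=S FR=S RL=S RR=S
cmd 6: advance +2 → t=52, phase=(16,5,15,9) → FL=W FR=S RL=W RR=S
cmd 7: advance +2 → t=54, phase=(18,7,17,11) → FL=W FR=S RL=W RR=S

after cmd 1 (t=20): FL=S FR=S RL=S RR=W
after cmd 2 (t=21): FL=S FR=S RL=S RR=W
after cmd 3 (t=29): FL=S FR=S RL=S RR=S
after cmd 4 (t=39): FL=S FR=S RL=S RR=W
after cmd 5 (t=50): FL=S FR=S RL=S RR=S
after cmd 6 (t=52): FL=W FR=S RL=W RR=S
after cmd 7 (t=54): FL=W FR=S RL=W RR=S


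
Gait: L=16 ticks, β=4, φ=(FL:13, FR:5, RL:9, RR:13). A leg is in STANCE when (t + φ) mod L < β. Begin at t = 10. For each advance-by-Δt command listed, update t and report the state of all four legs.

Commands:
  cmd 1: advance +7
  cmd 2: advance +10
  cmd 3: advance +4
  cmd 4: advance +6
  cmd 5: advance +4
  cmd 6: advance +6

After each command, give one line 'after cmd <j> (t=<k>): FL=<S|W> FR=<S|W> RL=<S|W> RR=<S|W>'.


after cmd 1 (t=17): FL=W FR=W RL=W RR=W
after cmd 2 (t=27): FL=W FR=S RL=W RR=W
after cmd 3 (t=31): FL=W FR=W RL=W RR=W
after cmd 4 (t=37): FL=S FR=W RL=W RR=S
after cmd 5 (t=41): FL=W FR=W RL=S RR=W
after cmd 6 (t=47): FL=W FR=W RL=W RR=W

start t=10: FL=W FR=W RL=S RR=W
cmd 1: advance +7 → t=17, phase=(14,6,10,14) → FL=W FR=W RL=W RR=W
cmd 2: advance +10 → t=27, phase=(8,0,4,8) → FL=W FR=S RL=W RR=W
cmd 3: advance +4 → t=31, phase=(12,4,8,12) → FL=W FR=W RL=W RR=W
cmd 4: advance +6 → t=37, phase=(2,10,14,2) → FL=S FR=W RL=W RR=S
cmd 5: advance +4 → t=41, phase=(6,14,2,6) → FL=W FR=W RL=S RR=W
cmd 6: advance +6 → t=47, phase=(12,4,8,12) → FL=W FR=W RL=W RR=W


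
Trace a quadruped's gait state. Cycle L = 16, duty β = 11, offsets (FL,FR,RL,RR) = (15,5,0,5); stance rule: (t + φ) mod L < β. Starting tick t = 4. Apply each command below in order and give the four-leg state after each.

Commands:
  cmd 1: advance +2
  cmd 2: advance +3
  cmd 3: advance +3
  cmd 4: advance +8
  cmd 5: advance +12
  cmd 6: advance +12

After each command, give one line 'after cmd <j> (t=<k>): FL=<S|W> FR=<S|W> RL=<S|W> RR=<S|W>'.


after cmd 1 (t=6): FL=S FR=W RL=S RR=W
after cmd 2 (t=9): FL=S FR=W RL=S RR=W
after cmd 3 (t=12): FL=W FR=S RL=W RR=S
after cmd 4 (t=20): FL=S FR=S RL=S RR=S
after cmd 5 (t=32): FL=W FR=S RL=S RR=S
after cmd 6 (t=44): FL=W FR=S RL=W RR=S

start t=4: FL=S FR=S RL=S RR=S
cmd 1: advance +2 → t=6, phase=(5,11,6,11) → FL=S FR=W RL=S RR=W
cmd 2: advance +3 → t=9, phase=(8,14,9,14) → FL=S FR=W RL=S RR=W
cmd 3: advance +3 → t=12, phase=(11,1,12,1) → FL=W FR=S RL=W RR=S
cmd 4: advance +8 → t=20, phase=(3,9,4,9) → FL=S FR=S RL=S RR=S
cmd 5: advance +12 → t=32, phase=(15,5,0,5) → FL=W FR=S RL=S RR=S
cmd 6: advance +12 → t=44, phase=(11,1,12,1) → FL=W FR=S RL=W RR=S


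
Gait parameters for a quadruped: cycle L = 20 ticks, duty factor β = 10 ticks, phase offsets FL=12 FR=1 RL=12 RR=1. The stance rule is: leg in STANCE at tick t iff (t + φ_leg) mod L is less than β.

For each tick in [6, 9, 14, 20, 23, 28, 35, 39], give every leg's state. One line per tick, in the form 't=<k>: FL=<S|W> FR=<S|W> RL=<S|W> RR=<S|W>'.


t=6: phase=(18,7,18,7) vs β=10 → FL=W FR=S RL=W RR=S
t=9: phase=(1,10,1,10) vs β=10 → FL=S FR=W RL=S RR=W
t=14: phase=(6,15,6,15) vs β=10 → FL=S FR=W RL=S RR=W
t=20: phase=(12,1,12,1) vs β=10 → FL=W FR=S RL=W RR=S
t=23: phase=(15,4,15,4) vs β=10 → FL=W FR=S RL=W RR=S
t=28: phase=(0,9,0,9) vs β=10 → FL=S FR=S RL=S RR=S
t=35: phase=(7,16,7,16) vs β=10 → FL=S FR=W RL=S RR=W
t=39: phase=(11,0,11,0) vs β=10 → FL=W FR=S RL=W RR=S

t=6: FL=W FR=S RL=W RR=S
t=9: FL=S FR=W RL=S RR=W
t=14: FL=S FR=W RL=S RR=W
t=20: FL=W FR=S RL=W RR=S
t=23: FL=W FR=S RL=W RR=S
t=28: FL=S FR=S RL=S RR=S
t=35: FL=S FR=W RL=S RR=W
t=39: FL=W FR=S RL=W RR=S


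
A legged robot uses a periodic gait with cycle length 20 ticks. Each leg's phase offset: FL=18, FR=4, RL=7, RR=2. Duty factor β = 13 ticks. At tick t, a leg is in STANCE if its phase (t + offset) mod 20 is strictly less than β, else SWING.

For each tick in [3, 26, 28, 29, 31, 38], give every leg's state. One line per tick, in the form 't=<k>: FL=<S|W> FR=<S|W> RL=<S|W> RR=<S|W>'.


t=3: FL=S FR=S RL=S RR=S
t=26: FL=S FR=S RL=W RR=S
t=28: FL=S FR=S RL=W RR=S
t=29: FL=S FR=W RL=W RR=S
t=31: FL=S FR=W RL=W RR=W
t=38: FL=W FR=S RL=S RR=S

t=3: phase=(1,7,10,5) vs β=13 → FL=S FR=S RL=S RR=S
t=26: phase=(4,10,13,8) vs β=13 → FL=S FR=S RL=W RR=S
t=28: phase=(6,12,15,10) vs β=13 → FL=S FR=S RL=W RR=S
t=29: phase=(7,13,16,11) vs β=13 → FL=S FR=W RL=W RR=S
t=31: phase=(9,15,18,13) vs β=13 → FL=S FR=W RL=W RR=W
t=38: phase=(16,2,5,0) vs β=13 → FL=W FR=S RL=S RR=S


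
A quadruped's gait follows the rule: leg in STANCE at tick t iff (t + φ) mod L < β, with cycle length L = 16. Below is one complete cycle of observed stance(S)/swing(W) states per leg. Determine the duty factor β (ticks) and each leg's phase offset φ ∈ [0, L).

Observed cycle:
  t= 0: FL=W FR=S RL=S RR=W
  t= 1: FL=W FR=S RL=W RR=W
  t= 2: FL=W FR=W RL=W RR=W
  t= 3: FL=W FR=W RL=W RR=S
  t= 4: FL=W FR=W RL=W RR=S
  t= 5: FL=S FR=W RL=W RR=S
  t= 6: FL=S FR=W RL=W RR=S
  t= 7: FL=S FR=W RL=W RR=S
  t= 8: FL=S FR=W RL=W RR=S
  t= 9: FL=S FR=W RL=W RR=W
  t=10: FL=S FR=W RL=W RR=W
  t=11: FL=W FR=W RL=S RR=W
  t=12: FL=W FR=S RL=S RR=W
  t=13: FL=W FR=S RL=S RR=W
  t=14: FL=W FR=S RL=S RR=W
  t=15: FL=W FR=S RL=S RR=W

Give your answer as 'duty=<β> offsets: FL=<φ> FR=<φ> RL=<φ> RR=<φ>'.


duty=6 offsets: FL=11 FR=4 RL=5 RR=13

duty β = stance ticks per leg = 6
FL: stance ticks = 6; W→S at t=5 → φ=11
FR: stance ticks = 6; W→S at t=12 → φ=4
RL: stance ticks = 6; W→S at t=11 → φ=5
RR: stance ticks = 6; W→S at t=3 → φ=13


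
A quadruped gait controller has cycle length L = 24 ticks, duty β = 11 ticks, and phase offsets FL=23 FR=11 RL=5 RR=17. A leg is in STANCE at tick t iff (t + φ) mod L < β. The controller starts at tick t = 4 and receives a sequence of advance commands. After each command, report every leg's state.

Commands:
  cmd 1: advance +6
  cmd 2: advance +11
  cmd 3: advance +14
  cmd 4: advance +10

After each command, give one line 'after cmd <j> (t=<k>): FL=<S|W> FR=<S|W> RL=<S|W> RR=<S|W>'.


after cmd 1 (t=10): FL=S FR=W RL=W RR=S
after cmd 2 (t=21): FL=W FR=S RL=S RR=W
after cmd 3 (t=35): FL=S FR=W RL=W RR=S
after cmd 4 (t=45): FL=W FR=S RL=S RR=W

start t=4: FL=S FR=W RL=S RR=W
cmd 1: advance +6 → t=10, phase=(9,21,15,3) → FL=S FR=W RL=W RR=S
cmd 2: advance +11 → t=21, phase=(20,8,2,14) → FL=W FR=S RL=S RR=W
cmd 3: advance +14 → t=35, phase=(10,22,16,4) → FL=S FR=W RL=W RR=S
cmd 4: advance +10 → t=45, phase=(20,8,2,14) → FL=W FR=S RL=S RR=W


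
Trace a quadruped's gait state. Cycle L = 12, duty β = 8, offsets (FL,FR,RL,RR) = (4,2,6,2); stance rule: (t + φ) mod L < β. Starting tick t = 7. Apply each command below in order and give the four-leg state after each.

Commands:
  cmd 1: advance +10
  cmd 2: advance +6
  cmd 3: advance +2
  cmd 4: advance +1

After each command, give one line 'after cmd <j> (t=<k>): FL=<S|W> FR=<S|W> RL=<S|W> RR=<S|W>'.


start t=7: FL=W FR=W RL=S RR=W
cmd 1: advance +10 → t=17, phase=(9,7,11,7) → FL=W FR=S RL=W RR=S
cmd 2: advance +6 → t=23, phase=(3,1,5,1) → FL=S FR=S RL=S RR=S
cmd 3: advance +2 → t=25, phase=(5,3,7,3) → FL=S FR=S RL=S RR=S
cmd 4: advance +1 → t=26, phase=(6,4,8,4) → FL=S FR=S RL=W RR=S

after cmd 1 (t=17): FL=W FR=S RL=W RR=S
after cmd 2 (t=23): FL=S FR=S RL=S RR=S
after cmd 3 (t=25): FL=S FR=S RL=S RR=S
after cmd 4 (t=26): FL=S FR=S RL=W RR=S


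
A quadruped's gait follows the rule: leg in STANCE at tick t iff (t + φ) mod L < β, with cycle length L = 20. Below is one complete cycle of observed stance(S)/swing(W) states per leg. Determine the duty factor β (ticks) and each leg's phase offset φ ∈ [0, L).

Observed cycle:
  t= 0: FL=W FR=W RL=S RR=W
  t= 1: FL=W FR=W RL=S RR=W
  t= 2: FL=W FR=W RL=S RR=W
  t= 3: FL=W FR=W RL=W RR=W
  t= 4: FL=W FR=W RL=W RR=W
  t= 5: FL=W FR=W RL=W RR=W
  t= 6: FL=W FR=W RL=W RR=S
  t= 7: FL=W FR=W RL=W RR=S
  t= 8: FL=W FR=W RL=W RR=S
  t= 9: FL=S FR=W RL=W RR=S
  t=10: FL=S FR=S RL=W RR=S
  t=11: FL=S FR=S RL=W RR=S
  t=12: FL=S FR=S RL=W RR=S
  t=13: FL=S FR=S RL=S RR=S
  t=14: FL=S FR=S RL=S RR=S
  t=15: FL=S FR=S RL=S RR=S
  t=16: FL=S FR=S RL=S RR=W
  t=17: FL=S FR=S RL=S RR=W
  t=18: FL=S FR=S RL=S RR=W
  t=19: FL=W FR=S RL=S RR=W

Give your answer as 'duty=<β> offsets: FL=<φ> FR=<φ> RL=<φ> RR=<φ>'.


duty β = stance ticks per leg = 10
FL: stance ticks = 10; W→S at t=9 → φ=11
FR: stance ticks = 10; W→S at t=10 → φ=10
RL: stance ticks = 10; W→S at t=13 → φ=7
RR: stance ticks = 10; W→S at t=6 → φ=14

duty=10 offsets: FL=11 FR=10 RL=7 RR=14


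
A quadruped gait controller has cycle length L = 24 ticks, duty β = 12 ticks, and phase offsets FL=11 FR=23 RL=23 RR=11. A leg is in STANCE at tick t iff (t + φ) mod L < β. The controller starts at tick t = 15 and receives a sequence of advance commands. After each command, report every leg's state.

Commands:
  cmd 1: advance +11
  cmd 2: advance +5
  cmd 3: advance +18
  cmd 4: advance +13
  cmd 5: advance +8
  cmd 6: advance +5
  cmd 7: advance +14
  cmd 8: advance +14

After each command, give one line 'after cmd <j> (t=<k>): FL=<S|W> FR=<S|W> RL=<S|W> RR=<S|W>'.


start t=15: FL=S FR=W RL=W RR=S
cmd 1: advance +11 → t=26, phase=(13,1,1,13) → FL=W FR=S RL=S RR=W
cmd 2: advance +5 → t=31, phase=(18,6,6,18) → FL=W FR=S RL=S RR=W
cmd 3: advance +18 → t=49, phase=(12,0,0,12) → FL=W FR=S RL=S RR=W
cmd 4: advance +13 → t=62, phase=(1,13,13,1) → FL=S FR=W RL=W RR=S
cmd 5: advance +8 → t=70, phase=(9,21,21,9) → FL=S FR=W RL=W RR=S
cmd 6: advance +5 → t=75, phase=(14,2,2,14) → FL=W FR=S RL=S RR=W
cmd 7: advance +14 → t=89, phase=(4,16,16,4) → FL=S FR=W RL=W RR=S
cmd 8: advance +14 → t=103, phase=(18,6,6,18) → FL=W FR=S RL=S RR=W

after cmd 1 (t=26): FL=W FR=S RL=S RR=W
after cmd 2 (t=31): FL=W FR=S RL=S RR=W
after cmd 3 (t=49): FL=W FR=S RL=S RR=W
after cmd 4 (t=62): FL=S FR=W RL=W RR=S
after cmd 5 (t=70): FL=S FR=W RL=W RR=S
after cmd 6 (t=75): FL=W FR=S RL=S RR=W
after cmd 7 (t=89): FL=S FR=W RL=W RR=S
after cmd 8 (t=103): FL=W FR=S RL=S RR=W


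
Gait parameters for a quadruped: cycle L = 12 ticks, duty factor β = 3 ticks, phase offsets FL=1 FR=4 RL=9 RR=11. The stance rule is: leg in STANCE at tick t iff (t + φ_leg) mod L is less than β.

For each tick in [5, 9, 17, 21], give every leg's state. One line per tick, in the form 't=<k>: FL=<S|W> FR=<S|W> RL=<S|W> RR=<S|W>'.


t=5: FL=W FR=W RL=S RR=W
t=9: FL=W FR=S RL=W RR=W
t=17: FL=W FR=W RL=S RR=W
t=21: FL=W FR=S RL=W RR=W

t=5: phase=(6,9,2,4) vs β=3 → FL=W FR=W RL=S RR=W
t=9: phase=(10,1,6,8) vs β=3 → FL=W FR=S RL=W RR=W
t=17: phase=(6,9,2,4) vs β=3 → FL=W FR=W RL=S RR=W
t=21: phase=(10,1,6,8) vs β=3 → FL=W FR=S RL=W RR=W


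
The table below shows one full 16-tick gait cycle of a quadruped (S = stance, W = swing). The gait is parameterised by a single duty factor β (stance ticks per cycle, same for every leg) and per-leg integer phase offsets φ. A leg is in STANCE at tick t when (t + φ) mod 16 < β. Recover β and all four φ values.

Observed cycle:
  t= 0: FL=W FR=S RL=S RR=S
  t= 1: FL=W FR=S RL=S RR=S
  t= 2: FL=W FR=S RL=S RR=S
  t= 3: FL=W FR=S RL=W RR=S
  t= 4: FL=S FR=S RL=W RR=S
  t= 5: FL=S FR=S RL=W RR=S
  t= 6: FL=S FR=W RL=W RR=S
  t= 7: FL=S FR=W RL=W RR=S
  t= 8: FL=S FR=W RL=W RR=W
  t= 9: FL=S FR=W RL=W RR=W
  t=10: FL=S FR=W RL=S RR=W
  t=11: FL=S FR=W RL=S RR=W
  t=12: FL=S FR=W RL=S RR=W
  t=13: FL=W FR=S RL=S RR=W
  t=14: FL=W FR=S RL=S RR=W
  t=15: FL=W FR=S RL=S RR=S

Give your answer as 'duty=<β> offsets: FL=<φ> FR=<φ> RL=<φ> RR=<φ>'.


duty=9 offsets: FL=12 FR=3 RL=6 RR=1

duty β = stance ticks per leg = 9
FL: stance ticks = 9; W→S at t=4 → φ=12
FR: stance ticks = 9; W→S at t=13 → φ=3
RL: stance ticks = 9; W→S at t=10 → φ=6
RR: stance ticks = 9; W→S at t=15 → φ=1


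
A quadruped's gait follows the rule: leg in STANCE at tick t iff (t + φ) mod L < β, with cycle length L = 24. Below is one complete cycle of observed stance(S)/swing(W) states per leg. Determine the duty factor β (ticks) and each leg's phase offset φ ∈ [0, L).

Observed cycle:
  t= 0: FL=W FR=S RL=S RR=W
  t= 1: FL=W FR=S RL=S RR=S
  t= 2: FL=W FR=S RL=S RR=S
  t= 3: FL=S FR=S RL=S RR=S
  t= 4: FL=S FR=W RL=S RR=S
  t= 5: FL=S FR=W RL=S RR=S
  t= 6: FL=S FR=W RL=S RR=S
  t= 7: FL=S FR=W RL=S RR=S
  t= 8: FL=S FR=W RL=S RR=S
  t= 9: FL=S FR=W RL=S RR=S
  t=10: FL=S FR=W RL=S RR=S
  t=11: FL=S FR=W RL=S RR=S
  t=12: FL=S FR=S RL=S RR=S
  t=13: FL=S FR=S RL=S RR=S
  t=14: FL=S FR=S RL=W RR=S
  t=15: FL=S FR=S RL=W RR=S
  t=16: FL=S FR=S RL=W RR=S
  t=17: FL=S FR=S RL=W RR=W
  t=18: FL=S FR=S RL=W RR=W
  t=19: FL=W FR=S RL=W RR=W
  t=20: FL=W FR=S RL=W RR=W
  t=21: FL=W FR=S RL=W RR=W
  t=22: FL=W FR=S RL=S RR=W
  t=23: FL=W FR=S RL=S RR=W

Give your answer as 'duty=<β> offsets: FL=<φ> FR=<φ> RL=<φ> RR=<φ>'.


duty β = stance ticks per leg = 16
FL: stance ticks = 16; W→S at t=3 → φ=21
FR: stance ticks = 16; W→S at t=12 → φ=12
RL: stance ticks = 16; W→S at t=22 → φ=2
RR: stance ticks = 16; W→S at t=1 → φ=23

duty=16 offsets: FL=21 FR=12 RL=2 RR=23


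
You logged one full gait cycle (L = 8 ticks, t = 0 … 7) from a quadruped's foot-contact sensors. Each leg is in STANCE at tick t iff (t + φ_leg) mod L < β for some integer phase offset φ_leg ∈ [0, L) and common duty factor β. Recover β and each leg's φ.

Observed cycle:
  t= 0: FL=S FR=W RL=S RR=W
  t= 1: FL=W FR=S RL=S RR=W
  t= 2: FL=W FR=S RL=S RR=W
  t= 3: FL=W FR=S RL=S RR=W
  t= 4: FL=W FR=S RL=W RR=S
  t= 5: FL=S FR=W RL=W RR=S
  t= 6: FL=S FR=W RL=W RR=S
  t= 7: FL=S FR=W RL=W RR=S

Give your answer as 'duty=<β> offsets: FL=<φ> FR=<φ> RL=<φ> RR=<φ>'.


duty β = stance ticks per leg = 4
FL: stance ticks = 4; W→S at t=5 → φ=3
FR: stance ticks = 4; W→S at t=1 → φ=7
RL: stance ticks = 4; W→S at t=0 → φ=0
RR: stance ticks = 4; W→S at t=4 → φ=4

duty=4 offsets: FL=3 FR=7 RL=0 RR=4


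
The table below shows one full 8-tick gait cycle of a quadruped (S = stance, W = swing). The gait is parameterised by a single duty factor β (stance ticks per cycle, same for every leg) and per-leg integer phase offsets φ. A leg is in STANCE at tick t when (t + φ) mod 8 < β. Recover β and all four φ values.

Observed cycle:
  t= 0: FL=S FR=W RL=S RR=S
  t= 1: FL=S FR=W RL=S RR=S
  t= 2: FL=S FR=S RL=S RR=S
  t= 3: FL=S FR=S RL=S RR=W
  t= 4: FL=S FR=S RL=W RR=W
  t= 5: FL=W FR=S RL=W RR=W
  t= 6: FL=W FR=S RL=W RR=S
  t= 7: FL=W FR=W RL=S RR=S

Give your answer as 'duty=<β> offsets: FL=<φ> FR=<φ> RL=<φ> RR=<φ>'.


duty=5 offsets: FL=0 FR=6 RL=1 RR=2

duty β = stance ticks per leg = 5
FL: stance ticks = 5; W→S at t=0 → φ=0
FR: stance ticks = 5; W→S at t=2 → φ=6
RL: stance ticks = 5; W→S at t=7 → φ=1
RR: stance ticks = 5; W→S at t=6 → φ=2


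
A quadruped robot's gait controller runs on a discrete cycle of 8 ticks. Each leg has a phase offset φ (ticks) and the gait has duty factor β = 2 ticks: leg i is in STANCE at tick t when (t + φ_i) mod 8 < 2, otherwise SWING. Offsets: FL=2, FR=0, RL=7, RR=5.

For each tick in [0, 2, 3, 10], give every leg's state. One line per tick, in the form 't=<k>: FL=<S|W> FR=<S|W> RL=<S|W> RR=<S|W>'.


t=0: FL=W FR=S RL=W RR=W
t=2: FL=W FR=W RL=S RR=W
t=3: FL=W FR=W RL=W RR=S
t=10: FL=W FR=W RL=S RR=W

t=0: phase=(2,0,7,5) vs β=2 → FL=W FR=S RL=W RR=W
t=2: phase=(4,2,1,7) vs β=2 → FL=W FR=W RL=S RR=W
t=3: phase=(5,3,2,0) vs β=2 → FL=W FR=W RL=W RR=S
t=10: phase=(4,2,1,7) vs β=2 → FL=W FR=W RL=S RR=W


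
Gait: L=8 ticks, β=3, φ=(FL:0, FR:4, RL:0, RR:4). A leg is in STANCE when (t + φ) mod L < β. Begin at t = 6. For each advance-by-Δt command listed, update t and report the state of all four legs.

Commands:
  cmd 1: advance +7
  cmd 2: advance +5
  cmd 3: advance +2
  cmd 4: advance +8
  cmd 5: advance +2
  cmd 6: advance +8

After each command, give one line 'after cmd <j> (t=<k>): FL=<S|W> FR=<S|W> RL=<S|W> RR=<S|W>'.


after cmd 1 (t=13): FL=W FR=S RL=W RR=S
after cmd 2 (t=18): FL=S FR=W RL=S RR=W
after cmd 3 (t=20): FL=W FR=S RL=W RR=S
after cmd 4 (t=28): FL=W FR=S RL=W RR=S
after cmd 5 (t=30): FL=W FR=S RL=W RR=S
after cmd 6 (t=38): FL=W FR=S RL=W RR=S

start t=6: FL=W FR=S RL=W RR=S
cmd 1: advance +7 → t=13, phase=(5,1,5,1) → FL=W FR=S RL=W RR=S
cmd 2: advance +5 → t=18, phase=(2,6,2,6) → FL=S FR=W RL=S RR=W
cmd 3: advance +2 → t=20, phase=(4,0,4,0) → FL=W FR=S RL=W RR=S
cmd 4: advance +8 → t=28, phase=(4,0,4,0) → FL=W FR=S RL=W RR=S
cmd 5: advance +2 → t=30, phase=(6,2,6,2) → FL=W FR=S RL=W RR=S
cmd 6: advance +8 → t=38, phase=(6,2,6,2) → FL=W FR=S RL=W RR=S


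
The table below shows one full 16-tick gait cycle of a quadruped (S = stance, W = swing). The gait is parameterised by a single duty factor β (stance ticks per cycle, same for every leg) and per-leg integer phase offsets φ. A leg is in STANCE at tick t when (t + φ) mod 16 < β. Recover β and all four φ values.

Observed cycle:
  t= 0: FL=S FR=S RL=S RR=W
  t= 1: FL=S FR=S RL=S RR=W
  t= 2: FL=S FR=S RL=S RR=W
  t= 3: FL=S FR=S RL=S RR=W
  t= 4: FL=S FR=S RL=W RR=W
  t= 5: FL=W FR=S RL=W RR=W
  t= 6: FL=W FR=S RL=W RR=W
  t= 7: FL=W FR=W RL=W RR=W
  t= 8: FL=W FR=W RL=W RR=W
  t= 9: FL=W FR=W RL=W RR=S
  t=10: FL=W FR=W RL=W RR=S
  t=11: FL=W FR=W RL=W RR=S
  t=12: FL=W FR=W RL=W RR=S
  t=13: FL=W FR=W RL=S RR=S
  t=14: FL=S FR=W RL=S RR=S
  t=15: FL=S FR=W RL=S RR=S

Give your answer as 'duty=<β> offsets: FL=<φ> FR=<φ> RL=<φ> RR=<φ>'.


duty β = stance ticks per leg = 7
FL: stance ticks = 7; W→S at t=14 → φ=2
FR: stance ticks = 7; W→S at t=0 → φ=0
RL: stance ticks = 7; W→S at t=13 → φ=3
RR: stance ticks = 7; W→S at t=9 → φ=7

duty=7 offsets: FL=2 FR=0 RL=3 RR=7
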